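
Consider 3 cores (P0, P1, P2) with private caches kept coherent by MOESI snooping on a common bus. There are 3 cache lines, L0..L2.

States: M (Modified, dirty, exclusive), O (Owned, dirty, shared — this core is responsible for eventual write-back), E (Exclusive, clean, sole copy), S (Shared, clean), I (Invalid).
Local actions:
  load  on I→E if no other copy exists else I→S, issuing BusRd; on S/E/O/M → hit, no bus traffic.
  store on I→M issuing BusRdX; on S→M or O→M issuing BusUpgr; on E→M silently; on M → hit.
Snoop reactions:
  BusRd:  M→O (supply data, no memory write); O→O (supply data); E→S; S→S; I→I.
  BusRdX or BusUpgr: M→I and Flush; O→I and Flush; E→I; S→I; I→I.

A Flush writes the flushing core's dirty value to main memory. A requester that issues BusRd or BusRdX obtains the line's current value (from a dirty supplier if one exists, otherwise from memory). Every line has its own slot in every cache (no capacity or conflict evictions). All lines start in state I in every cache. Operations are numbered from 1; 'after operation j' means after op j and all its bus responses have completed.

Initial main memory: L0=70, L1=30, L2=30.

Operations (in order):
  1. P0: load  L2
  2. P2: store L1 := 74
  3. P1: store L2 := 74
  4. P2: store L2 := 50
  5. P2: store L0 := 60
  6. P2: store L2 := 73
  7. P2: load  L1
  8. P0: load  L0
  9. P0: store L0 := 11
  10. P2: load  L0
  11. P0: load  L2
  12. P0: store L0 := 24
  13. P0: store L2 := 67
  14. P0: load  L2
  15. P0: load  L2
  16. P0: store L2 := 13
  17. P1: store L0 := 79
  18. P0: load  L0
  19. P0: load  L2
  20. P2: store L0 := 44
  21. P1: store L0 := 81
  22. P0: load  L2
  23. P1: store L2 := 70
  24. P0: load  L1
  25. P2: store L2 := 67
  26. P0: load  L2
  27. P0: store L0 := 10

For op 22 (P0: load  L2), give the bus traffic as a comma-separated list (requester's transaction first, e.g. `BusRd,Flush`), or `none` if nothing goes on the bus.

bus = none

  op1 P0: load  L2 → E/I/I on L2; bus BusRd; mem=30
  op2 P2: store L1 := 74 → I/I/M on L1; bus BusRdX; mem=30
  op3 P1: store L2 := 74 → I/M/I on L2; bus BusRdX; mem=30
  op4 P2: store L2 := 50 → I/I/M on L2; bus BusRdX Flush; mem=74
  op5 P2: store L0 := 60 → I/I/M on L0; bus BusRdX; mem=70
  op6 P2: store L2 := 73 → I/I/M on L2; bus (none); mem=74
  op7 P2: load  L1 → I/I/M on L1; bus (none); mem=30
  op8 P0: load  L0 → S/I/O on L0; bus BusRd; mem=70
  op9 P0: store L0 := 11 → M/I/I on L0; bus BusUpgr Flush; mem=60
  op10 P2: load  L0 → O/I/S on L0; bus BusRd; mem=60
  op11 P0: load  L2 → S/I/O on L2; bus BusRd; mem=74
  op12 P0: store L0 := 24 → M/I/I on L0; bus BusUpgr; mem=60
  op13 P0: store L2 := 67 → M/I/I on L2; bus BusUpgr Flush; mem=73
  op14 P0: load  L2 → M/I/I on L2; bus (none); mem=73
  op15 P0: load  L2 → M/I/I on L2; bus (none); mem=73
  op16 P0: store L2 := 13 → M/I/I on L2; bus (none); mem=73
  op17 P1: store L0 := 79 → I/M/I on L0; bus BusRdX Flush; mem=24
  op18 P0: load  L0 → S/O/I on L0; bus BusRd; mem=24
  op19 P0: load  L2 → M/I/I on L2; bus (none); mem=73
  op20 P2: store L0 := 44 → I/I/M on L0; bus BusRdX Flush; mem=79
  op21 P1: store L0 := 81 → I/M/I on L0; bus BusRdX Flush; mem=44
  op22 P0: load  L2 → M/I/I on L2; bus (none); mem=73
  op23 P1: store L2 := 70 → I/M/I on L2; bus BusRdX Flush; mem=13
  op24 P0: load  L1 → S/I/O on L1; bus BusRd; mem=30
  op25 P2: store L2 := 67 → I/I/M on L2; bus BusRdX Flush; mem=70
  op26 P0: load  L2 → S/I/O on L2; bus BusRd; mem=70
  op27 P0: store L0 := 10 → M/I/I on L0; bus BusRdX Flush; mem=81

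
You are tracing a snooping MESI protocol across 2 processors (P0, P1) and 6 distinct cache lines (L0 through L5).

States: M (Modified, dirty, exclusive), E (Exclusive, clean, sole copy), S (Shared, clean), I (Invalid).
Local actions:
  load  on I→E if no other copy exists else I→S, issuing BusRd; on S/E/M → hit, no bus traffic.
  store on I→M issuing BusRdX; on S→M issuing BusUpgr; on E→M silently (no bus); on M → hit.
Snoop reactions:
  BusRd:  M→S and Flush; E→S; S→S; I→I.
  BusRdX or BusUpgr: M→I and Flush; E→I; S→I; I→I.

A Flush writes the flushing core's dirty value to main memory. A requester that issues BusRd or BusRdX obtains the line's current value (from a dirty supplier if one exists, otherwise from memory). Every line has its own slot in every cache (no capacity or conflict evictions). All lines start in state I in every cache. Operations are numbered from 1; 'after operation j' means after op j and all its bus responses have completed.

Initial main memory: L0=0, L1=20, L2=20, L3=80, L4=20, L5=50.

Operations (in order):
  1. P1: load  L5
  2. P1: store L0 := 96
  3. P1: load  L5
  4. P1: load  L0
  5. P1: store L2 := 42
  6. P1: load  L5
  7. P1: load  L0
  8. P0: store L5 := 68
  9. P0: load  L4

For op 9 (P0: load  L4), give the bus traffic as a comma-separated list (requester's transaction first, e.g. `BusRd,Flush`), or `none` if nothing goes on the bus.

1. P1: load  L5  bus=[BusRd]  L5: P0=I P1=E  mem[L5]=50
2. P1: store L0 := 96  bus=[BusRdX]  L0: P0=I P1=M  mem[L0]=0
3. P1: load  L5  bus=[-]  L5: P0=I P1=E  mem[L5]=50
4. P1: load  L0  bus=[-]  L0: P0=I P1=M  mem[L0]=0
5. P1: store L2 := 42  bus=[BusRdX]  L2: P0=I P1=M  mem[L2]=20
6. P1: load  L5  bus=[-]  L5: P0=I P1=E  mem[L5]=50
7. P1: load  L0  bus=[-]  L0: P0=I P1=M  mem[L0]=0
8. P0: store L5 := 68  bus=[BusRdX]  L5: P0=M P1=I  mem[L5]=50
9. P0: load  L4  bus=[BusRd]  L4: P0=E P1=I  mem[L4]=20

bus = BusRd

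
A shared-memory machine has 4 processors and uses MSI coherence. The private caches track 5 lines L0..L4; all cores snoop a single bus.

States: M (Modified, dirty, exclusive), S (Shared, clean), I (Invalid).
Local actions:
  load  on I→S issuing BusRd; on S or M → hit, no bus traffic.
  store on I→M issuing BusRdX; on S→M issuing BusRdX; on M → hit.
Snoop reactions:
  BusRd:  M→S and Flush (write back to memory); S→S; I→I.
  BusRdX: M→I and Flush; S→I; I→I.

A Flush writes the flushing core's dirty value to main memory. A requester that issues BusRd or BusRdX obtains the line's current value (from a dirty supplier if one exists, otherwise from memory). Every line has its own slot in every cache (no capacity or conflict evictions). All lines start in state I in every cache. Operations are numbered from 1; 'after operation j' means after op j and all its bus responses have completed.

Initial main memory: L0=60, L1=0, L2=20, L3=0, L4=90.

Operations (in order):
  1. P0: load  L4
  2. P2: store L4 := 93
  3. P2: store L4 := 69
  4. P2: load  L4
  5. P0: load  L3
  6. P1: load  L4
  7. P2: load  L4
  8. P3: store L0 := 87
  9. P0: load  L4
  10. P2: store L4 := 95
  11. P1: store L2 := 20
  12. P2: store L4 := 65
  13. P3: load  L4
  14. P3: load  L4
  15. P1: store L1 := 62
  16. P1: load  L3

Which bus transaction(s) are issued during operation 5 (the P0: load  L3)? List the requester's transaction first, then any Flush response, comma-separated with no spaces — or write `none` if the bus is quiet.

bus = BusRd

1. P0: load  L4  bus=[BusRd]  L4: P0=S P1=I P2=I P3=I  mem[L4]=90
2. P2: store L4 := 93  bus=[BusRdX]  L4: P0=I P1=I P2=M P3=I  mem[L4]=90
3. P2: store L4 := 69  bus=[-]  L4: P0=I P1=I P2=M P3=I  mem[L4]=90
4. P2: load  L4  bus=[-]  L4: P0=I P1=I P2=M P3=I  mem[L4]=90
5. P0: load  L3  bus=[BusRd]  L3: P0=S P1=I P2=I P3=I  mem[L3]=0
6. P1: load  L4  bus=[BusRd,Flush]  L4: P0=I P1=S P2=S P3=I  mem[L4]=69
7. P2: load  L4  bus=[-]  L4: P0=I P1=S P2=S P3=I  mem[L4]=69
8. P3: store L0 := 87  bus=[BusRdX]  L0: P0=I P1=I P2=I P3=M  mem[L0]=60
9. P0: load  L4  bus=[BusRd]  L4: P0=S P1=S P2=S P3=I  mem[L4]=69
10. P2: store L4 := 95  bus=[BusRdX]  L4: P0=I P1=I P2=M P3=I  mem[L4]=69
11. P1: store L2 := 20  bus=[BusRdX]  L2: P0=I P1=M P2=I P3=I  mem[L2]=20
12. P2: store L4 := 65  bus=[-]  L4: P0=I P1=I P2=M P3=I  mem[L4]=69
13. P3: load  L4  bus=[BusRd,Flush]  L4: P0=I P1=I P2=S P3=S  mem[L4]=65
14. P3: load  L4  bus=[-]  L4: P0=I P1=I P2=S P3=S  mem[L4]=65
15. P1: store L1 := 62  bus=[BusRdX]  L1: P0=I P1=M P2=I P3=I  mem[L1]=0
16. P1: load  L3  bus=[BusRd]  L3: P0=S P1=S P2=I P3=I  mem[L3]=0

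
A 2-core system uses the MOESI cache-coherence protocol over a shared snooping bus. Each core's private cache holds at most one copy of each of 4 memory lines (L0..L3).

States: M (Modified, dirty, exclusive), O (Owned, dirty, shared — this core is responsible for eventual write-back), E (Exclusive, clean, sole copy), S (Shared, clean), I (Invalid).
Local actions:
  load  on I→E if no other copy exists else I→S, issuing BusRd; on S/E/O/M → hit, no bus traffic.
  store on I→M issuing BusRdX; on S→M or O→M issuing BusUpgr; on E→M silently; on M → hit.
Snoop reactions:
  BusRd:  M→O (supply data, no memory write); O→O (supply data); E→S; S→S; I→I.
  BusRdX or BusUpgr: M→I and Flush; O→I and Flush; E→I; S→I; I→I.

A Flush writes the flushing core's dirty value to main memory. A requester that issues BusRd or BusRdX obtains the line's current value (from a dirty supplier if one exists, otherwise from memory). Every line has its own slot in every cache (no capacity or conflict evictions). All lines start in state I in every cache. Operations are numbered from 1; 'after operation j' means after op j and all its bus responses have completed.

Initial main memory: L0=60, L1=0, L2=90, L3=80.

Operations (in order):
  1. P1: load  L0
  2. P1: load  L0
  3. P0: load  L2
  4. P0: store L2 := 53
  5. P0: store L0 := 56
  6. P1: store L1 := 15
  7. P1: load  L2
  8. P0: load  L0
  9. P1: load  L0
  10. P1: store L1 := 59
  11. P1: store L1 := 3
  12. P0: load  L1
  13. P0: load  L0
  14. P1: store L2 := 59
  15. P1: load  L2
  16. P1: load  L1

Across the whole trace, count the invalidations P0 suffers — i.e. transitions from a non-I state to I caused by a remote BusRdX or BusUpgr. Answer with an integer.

invalidations = 1

  op1 P1: load  L0 → I/E on L0; bus BusRd; mem=60
  op2 P1: load  L0 → I/E on L0; bus (none); mem=60
  op3 P0: load  L2 → E/I on L2; bus BusRd; mem=90
  op4 P0: store L2 := 53 → M/I on L2; bus (none); mem=90
  op5 P0: store L0 := 56 → M/I on L0; bus BusRdX; mem=60
  op6 P1: store L1 := 15 → I/M on L1; bus BusRdX; mem=0
  op7 P1: load  L2 → O/S on L2; bus BusRd; mem=90
  op8 P0: load  L0 → M/I on L0; bus (none); mem=60
  op9 P1: load  L0 → O/S on L0; bus BusRd; mem=60
  op10 P1: store L1 := 59 → I/M on L1; bus (none); mem=0
  op11 P1: store L1 := 3 → I/M on L1; bus (none); mem=0
  op12 P0: load  L1 → S/O on L1; bus BusRd; mem=0
  op13 P0: load  L0 → O/S on L0; bus (none); mem=60
  op14 P1: store L2 := 59 → I/M on L2; bus BusUpgr Flush; mem=53
  op15 P1: load  L2 → I/M on L2; bus (none); mem=53
  op16 P1: load  L1 → S/O on L1; bus (none); mem=0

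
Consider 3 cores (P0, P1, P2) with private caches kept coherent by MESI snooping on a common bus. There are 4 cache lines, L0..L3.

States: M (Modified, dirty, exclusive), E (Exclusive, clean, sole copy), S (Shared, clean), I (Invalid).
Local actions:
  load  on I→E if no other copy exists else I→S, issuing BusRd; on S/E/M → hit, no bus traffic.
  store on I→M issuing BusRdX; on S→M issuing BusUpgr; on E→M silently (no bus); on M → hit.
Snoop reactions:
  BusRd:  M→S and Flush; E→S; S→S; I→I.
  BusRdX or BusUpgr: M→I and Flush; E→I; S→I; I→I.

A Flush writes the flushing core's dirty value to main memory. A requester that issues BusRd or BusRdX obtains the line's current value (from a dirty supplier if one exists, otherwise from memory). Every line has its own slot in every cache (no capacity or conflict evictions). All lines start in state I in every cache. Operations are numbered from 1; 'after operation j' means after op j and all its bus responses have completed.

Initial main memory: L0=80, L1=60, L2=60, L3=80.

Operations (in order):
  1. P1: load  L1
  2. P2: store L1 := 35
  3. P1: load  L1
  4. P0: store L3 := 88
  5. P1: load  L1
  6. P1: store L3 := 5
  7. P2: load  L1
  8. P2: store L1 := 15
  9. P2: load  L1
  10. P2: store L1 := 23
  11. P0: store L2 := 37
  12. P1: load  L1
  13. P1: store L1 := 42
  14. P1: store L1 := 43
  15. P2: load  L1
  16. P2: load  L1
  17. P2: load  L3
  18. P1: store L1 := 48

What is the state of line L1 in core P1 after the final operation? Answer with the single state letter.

[1] P1: load  L1 | P0:I, P1:E(60), P2:I | bus: BusRd
[2] P2: store L1 := 35 | P0:I, P1:I, P2:M(35) | bus: BusRdX
[3] P1: load  L1 | P0:I, P1:S(35), P2:S(35) | bus: BusRd,Flush
[4] P0: store L3 := 88 | P0:M(88), P1:I, P2:I | bus: BusRdX
[5] P1: load  L1 | P0:I, P1:S(35), P2:S(35) | bus: none
[6] P1: store L3 := 5 | P0:I, P1:M(5), P2:I | bus: BusRdX,Flush
[7] P2: load  L1 | P0:I, P1:S(35), P2:S(35) | bus: none
[8] P2: store L1 := 15 | P0:I, P1:I, P2:M(15) | bus: BusUpgr
[9] P2: load  L1 | P0:I, P1:I, P2:M(15) | bus: none
[10] P2: store L1 := 23 | P0:I, P1:I, P2:M(23) | bus: none
[11] P0: store L2 := 37 | P0:M(37), P1:I, P2:I | bus: BusRdX
[12] P1: load  L1 | P0:I, P1:S(23), P2:S(23) | bus: BusRd,Flush
[13] P1: store L1 := 42 | P0:I, P1:M(42), P2:I | bus: BusUpgr
[14] P1: store L1 := 43 | P0:I, P1:M(43), P2:I | bus: none
[15] P2: load  L1 | P0:I, P1:S(43), P2:S(43) | bus: BusRd,Flush
[16] P2: load  L1 | P0:I, P1:S(43), P2:S(43) | bus: none
[17] P2: load  L3 | P0:I, P1:S(5), P2:S(5) | bus: BusRd,Flush
[18] P1: store L1 := 48 | P0:I, P1:M(48), P2:I | bus: BusUpgr

state = M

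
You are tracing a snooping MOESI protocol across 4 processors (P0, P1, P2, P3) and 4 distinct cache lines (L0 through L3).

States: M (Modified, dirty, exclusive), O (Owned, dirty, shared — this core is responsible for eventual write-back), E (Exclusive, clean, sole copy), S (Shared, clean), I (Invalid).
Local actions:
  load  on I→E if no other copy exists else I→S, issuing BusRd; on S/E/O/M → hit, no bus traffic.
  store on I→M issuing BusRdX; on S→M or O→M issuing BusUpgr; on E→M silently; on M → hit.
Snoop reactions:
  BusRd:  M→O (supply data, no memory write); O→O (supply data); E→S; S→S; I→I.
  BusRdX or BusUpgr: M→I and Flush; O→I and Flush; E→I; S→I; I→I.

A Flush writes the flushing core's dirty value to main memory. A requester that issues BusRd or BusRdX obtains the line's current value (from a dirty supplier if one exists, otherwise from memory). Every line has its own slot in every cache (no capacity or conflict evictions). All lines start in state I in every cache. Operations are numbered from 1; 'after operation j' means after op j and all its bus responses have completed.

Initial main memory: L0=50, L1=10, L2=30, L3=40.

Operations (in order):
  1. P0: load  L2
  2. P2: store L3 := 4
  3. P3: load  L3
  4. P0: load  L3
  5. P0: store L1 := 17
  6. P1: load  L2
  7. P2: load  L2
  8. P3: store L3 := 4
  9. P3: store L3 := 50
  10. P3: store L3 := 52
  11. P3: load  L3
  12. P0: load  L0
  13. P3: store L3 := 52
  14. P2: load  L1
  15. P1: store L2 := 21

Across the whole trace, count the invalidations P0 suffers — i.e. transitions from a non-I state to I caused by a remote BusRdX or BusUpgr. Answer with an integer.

invalidations = 2

[1] P0: load  L2 | P0:E(30), P1:I, P2:I, P3:I | bus: BusRd
[2] P2: store L3 := 4 | P0:I, P1:I, P2:M(4), P3:I | bus: BusRdX
[3] P3: load  L3 | P0:I, P1:I, P2:O(4), P3:S(4) | bus: BusRd
[4] P0: load  L3 | P0:S(4), P1:I, P2:O(4), P3:S(4) | bus: BusRd
[5] P0: store L1 := 17 | P0:M(17), P1:I, P2:I, P3:I | bus: BusRdX
[6] P1: load  L2 | P0:S(30), P1:S(30), P2:I, P3:I | bus: BusRd
[7] P2: load  L2 | P0:S(30), P1:S(30), P2:S(30), P3:I | bus: BusRd
[8] P3: store L3 := 4 | P0:I, P1:I, P2:I, P3:M(4) | bus: BusUpgr,Flush
[9] P3: store L3 := 50 | P0:I, P1:I, P2:I, P3:M(50) | bus: none
[10] P3: store L3 := 52 | P0:I, P1:I, P2:I, P3:M(52) | bus: none
[11] P3: load  L3 | P0:I, P1:I, P2:I, P3:M(52) | bus: none
[12] P0: load  L0 | P0:E(50), P1:I, P2:I, P3:I | bus: BusRd
[13] P3: store L3 := 52 | P0:I, P1:I, P2:I, P3:M(52) | bus: none
[14] P2: load  L1 | P0:O(17), P1:I, P2:S(17), P3:I | bus: BusRd
[15] P1: store L2 := 21 | P0:I, P1:M(21), P2:I, P3:I | bus: BusUpgr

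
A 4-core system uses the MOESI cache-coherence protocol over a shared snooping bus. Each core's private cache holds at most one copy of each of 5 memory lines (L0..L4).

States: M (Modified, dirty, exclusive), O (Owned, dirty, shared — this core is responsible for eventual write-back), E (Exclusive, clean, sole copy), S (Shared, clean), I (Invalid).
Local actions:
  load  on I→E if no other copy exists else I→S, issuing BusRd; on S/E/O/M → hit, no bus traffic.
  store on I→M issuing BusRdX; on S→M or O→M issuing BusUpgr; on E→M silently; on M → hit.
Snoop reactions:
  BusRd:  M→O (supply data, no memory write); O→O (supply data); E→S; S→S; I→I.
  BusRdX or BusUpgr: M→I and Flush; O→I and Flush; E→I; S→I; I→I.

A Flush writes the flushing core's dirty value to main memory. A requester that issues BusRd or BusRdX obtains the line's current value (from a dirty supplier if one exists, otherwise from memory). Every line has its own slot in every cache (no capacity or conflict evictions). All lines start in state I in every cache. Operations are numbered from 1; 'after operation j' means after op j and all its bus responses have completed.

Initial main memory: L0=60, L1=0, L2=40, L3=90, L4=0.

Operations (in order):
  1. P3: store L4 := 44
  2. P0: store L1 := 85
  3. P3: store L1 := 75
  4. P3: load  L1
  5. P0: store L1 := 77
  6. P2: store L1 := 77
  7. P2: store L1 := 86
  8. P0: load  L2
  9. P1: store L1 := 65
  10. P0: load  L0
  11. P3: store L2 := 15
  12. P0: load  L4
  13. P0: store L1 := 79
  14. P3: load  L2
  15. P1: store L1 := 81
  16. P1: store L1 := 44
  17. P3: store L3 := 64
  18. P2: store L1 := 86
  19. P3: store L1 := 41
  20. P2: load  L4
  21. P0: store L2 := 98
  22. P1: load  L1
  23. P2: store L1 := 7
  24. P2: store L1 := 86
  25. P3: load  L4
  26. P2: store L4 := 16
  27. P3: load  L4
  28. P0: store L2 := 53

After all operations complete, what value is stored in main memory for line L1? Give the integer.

memory[L1] = 41

1. P3: store L4 := 44  bus=[BusRdX]  L4: P0=I P1=I P2=I P3=M  mem[L4]=0
2. P0: store L1 := 85  bus=[BusRdX]  L1: P0=M P1=I P2=I P3=I  mem[L1]=0
3. P3: store L1 := 75  bus=[BusRdX,Flush]  L1: P0=I P1=I P2=I P3=M  mem[L1]=85
4. P3: load  L1  bus=[-]  L1: P0=I P1=I P2=I P3=M  mem[L1]=85
5. P0: store L1 := 77  bus=[BusRdX,Flush]  L1: P0=M P1=I P2=I P3=I  mem[L1]=75
6. P2: store L1 := 77  bus=[BusRdX,Flush]  L1: P0=I P1=I P2=M P3=I  mem[L1]=77
7. P2: store L1 := 86  bus=[-]  L1: P0=I P1=I P2=M P3=I  mem[L1]=77
8. P0: load  L2  bus=[BusRd]  L2: P0=E P1=I P2=I P3=I  mem[L2]=40
9. P1: store L1 := 65  bus=[BusRdX,Flush]  L1: P0=I P1=M P2=I P3=I  mem[L1]=86
10. P0: load  L0  bus=[BusRd]  L0: P0=E P1=I P2=I P3=I  mem[L0]=60
11. P3: store L2 := 15  bus=[BusRdX]  L2: P0=I P1=I P2=I P3=M  mem[L2]=40
12. P0: load  L4  bus=[BusRd]  L4: P0=S P1=I P2=I P3=O  mem[L4]=0
13. P0: store L1 := 79  bus=[BusRdX,Flush]  L1: P0=M P1=I P2=I P3=I  mem[L1]=65
14. P3: load  L2  bus=[-]  L2: P0=I P1=I P2=I P3=M  mem[L2]=40
15. P1: store L1 := 81  bus=[BusRdX,Flush]  L1: P0=I P1=M P2=I P3=I  mem[L1]=79
16. P1: store L1 := 44  bus=[-]  L1: P0=I P1=M P2=I P3=I  mem[L1]=79
17. P3: store L3 := 64  bus=[BusRdX]  L3: P0=I P1=I P2=I P3=M  mem[L3]=90
18. P2: store L1 := 86  bus=[BusRdX,Flush]  L1: P0=I P1=I P2=M P3=I  mem[L1]=44
19. P3: store L1 := 41  bus=[BusRdX,Flush]  L1: P0=I P1=I P2=I P3=M  mem[L1]=86
20. P2: load  L4  bus=[BusRd]  L4: P0=S P1=I P2=S P3=O  mem[L4]=0
21. P0: store L2 := 98  bus=[BusRdX,Flush]  L2: P0=M P1=I P2=I P3=I  mem[L2]=15
22. P1: load  L1  bus=[BusRd]  L1: P0=I P1=S P2=I P3=O  mem[L1]=86
23. P2: store L1 := 7  bus=[BusRdX,Flush]  L1: P0=I P1=I P2=M P3=I  mem[L1]=41
24. P2: store L1 := 86  bus=[-]  L1: P0=I P1=I P2=M P3=I  mem[L1]=41
25. P3: load  L4  bus=[-]  L4: P0=S P1=I P2=S P3=O  mem[L4]=0
26. P2: store L4 := 16  bus=[BusUpgr,Flush]  L4: P0=I P1=I P2=M P3=I  mem[L4]=44
27. P3: load  L4  bus=[BusRd]  L4: P0=I P1=I P2=O P3=S  mem[L4]=44
28. P0: store L2 := 53  bus=[-]  L2: P0=M P1=I P2=I P3=I  mem[L2]=15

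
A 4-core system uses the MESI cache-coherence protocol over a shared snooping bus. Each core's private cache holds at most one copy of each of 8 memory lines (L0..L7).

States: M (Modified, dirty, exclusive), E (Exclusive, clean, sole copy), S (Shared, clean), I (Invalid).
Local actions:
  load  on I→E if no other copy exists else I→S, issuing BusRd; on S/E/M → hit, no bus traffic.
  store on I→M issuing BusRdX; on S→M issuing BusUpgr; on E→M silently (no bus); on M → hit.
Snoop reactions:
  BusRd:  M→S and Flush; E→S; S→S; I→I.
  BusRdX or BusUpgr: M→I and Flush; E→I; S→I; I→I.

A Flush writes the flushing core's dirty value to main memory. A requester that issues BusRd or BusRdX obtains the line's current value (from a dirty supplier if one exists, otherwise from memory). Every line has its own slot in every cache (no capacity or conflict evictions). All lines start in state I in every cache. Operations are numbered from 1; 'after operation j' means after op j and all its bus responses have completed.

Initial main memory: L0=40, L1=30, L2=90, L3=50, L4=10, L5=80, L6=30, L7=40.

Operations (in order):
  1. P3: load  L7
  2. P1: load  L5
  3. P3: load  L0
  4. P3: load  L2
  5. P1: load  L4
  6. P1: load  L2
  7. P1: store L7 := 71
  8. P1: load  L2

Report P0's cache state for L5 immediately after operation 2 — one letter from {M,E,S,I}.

state = I

[1] P3: load  L7 | P0:I, P1:I, P2:I, P3:E(40) | bus: BusRd
[2] P1: load  L5 | P0:I, P1:E(80), P2:I, P3:I | bus: BusRd
[3] P3: load  L0 | P0:I, P1:I, P2:I, P3:E(40) | bus: BusRd
[4] P3: load  L2 | P0:I, P1:I, P2:I, P3:E(90) | bus: BusRd
[5] P1: load  L4 | P0:I, P1:E(10), P2:I, P3:I | bus: BusRd
[6] P1: load  L2 | P0:I, P1:S(90), P2:I, P3:S(90) | bus: BusRd
[7] P1: store L7 := 71 | P0:I, P1:M(71), P2:I, P3:I | bus: BusRdX
[8] P1: load  L2 | P0:I, P1:S(90), P2:I, P3:S(90) | bus: none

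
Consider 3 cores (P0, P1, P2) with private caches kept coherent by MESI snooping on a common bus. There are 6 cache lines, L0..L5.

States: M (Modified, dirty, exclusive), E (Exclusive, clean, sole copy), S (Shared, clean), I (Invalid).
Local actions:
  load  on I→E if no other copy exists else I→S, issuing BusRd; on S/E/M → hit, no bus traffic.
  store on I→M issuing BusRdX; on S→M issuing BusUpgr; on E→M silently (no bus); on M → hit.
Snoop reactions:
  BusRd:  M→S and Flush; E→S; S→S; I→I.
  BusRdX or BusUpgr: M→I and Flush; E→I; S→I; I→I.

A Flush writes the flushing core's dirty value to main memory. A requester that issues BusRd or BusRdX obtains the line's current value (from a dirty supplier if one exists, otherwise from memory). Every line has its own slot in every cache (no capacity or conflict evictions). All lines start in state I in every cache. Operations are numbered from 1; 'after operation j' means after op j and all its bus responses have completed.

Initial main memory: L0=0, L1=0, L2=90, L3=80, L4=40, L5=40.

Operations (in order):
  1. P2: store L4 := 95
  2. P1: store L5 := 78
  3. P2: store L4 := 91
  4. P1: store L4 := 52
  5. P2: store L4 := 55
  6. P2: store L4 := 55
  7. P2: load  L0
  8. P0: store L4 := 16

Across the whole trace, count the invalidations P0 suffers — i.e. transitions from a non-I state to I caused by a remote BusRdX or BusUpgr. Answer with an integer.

invalidations = 0

1. P2: store L4 := 95  bus=[BusRdX]  L4: P0=I P1=I P2=M  mem[L4]=40
2. P1: store L5 := 78  bus=[BusRdX]  L5: P0=I P1=M P2=I  mem[L5]=40
3. P2: store L4 := 91  bus=[-]  L4: P0=I P1=I P2=M  mem[L4]=40
4. P1: store L4 := 52  bus=[BusRdX,Flush]  L4: P0=I P1=M P2=I  mem[L4]=91
5. P2: store L4 := 55  bus=[BusRdX,Flush]  L4: P0=I P1=I P2=M  mem[L4]=52
6. P2: store L4 := 55  bus=[-]  L4: P0=I P1=I P2=M  mem[L4]=52
7. P2: load  L0  bus=[BusRd]  L0: P0=I P1=I P2=E  mem[L0]=0
8. P0: store L4 := 16  bus=[BusRdX,Flush]  L4: P0=M P1=I P2=I  mem[L4]=55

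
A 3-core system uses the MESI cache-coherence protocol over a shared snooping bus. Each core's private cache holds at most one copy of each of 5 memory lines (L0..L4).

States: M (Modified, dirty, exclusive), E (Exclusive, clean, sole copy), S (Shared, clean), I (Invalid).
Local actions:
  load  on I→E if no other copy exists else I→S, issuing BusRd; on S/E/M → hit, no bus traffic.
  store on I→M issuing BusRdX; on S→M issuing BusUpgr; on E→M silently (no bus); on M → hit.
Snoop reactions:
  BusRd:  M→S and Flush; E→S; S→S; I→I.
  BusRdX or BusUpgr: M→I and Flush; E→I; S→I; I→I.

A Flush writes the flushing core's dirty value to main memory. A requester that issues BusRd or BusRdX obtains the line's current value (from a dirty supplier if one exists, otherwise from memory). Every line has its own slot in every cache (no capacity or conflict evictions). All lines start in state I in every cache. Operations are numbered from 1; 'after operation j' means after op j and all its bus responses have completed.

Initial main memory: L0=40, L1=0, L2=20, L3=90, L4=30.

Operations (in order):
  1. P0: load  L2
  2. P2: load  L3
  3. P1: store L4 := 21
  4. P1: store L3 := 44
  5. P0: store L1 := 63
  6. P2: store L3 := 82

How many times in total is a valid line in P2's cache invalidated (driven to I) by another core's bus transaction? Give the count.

step 1: P0: load  L2  ⟶  EII  (L2)  txn=BusRd  M[L2]=20
step 2: P2: load  L3  ⟶  IIE  (L3)  txn=BusRd  M[L3]=90
step 3: P1: store L4 := 21  ⟶  IMI  (L4)  txn=BusRdX  M[L4]=30
step 4: P1: store L3 := 44  ⟶  IMI  (L3)  txn=BusRdX  M[L3]=90
step 5: P0: store L1 := 63  ⟶  MII  (L1)  txn=BusRdX  M[L1]=0
step 6: P2: store L3 := 82  ⟶  IIM  (L3)  txn=BusRdX+Flush  M[L3]=44

invalidations = 1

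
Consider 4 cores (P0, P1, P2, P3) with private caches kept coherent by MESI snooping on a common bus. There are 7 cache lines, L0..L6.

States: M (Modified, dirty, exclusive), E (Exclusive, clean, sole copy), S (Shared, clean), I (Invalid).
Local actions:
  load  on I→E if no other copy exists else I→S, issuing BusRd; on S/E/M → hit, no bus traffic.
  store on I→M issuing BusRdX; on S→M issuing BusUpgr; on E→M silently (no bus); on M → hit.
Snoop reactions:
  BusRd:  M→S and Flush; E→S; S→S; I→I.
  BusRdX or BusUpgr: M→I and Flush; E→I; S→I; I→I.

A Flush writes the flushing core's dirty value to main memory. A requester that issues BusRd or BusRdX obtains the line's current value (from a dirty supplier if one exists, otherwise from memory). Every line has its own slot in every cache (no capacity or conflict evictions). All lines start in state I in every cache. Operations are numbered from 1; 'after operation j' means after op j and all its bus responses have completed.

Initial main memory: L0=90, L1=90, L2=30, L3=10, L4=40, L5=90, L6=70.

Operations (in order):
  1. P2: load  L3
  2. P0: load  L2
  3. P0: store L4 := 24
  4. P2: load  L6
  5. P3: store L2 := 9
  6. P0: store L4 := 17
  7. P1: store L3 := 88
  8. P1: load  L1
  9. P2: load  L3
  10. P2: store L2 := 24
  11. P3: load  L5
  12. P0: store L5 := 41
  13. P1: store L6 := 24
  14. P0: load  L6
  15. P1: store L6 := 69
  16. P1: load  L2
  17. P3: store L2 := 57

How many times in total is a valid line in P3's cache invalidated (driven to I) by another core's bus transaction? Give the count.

invalidations = 2

[1] P2: load  L3 | P0:I, P1:I, P2:E(10), P3:I | bus: BusRd
[2] P0: load  L2 | P0:E(30), P1:I, P2:I, P3:I | bus: BusRd
[3] P0: store L4 := 24 | P0:M(24), P1:I, P2:I, P3:I | bus: BusRdX
[4] P2: load  L6 | P0:I, P1:I, P2:E(70), P3:I | bus: BusRd
[5] P3: store L2 := 9 | P0:I, P1:I, P2:I, P3:M(9) | bus: BusRdX
[6] P0: store L4 := 17 | P0:M(17), P1:I, P2:I, P3:I | bus: none
[7] P1: store L3 := 88 | P0:I, P1:M(88), P2:I, P3:I | bus: BusRdX
[8] P1: load  L1 | P0:I, P1:E(90), P2:I, P3:I | bus: BusRd
[9] P2: load  L3 | P0:I, P1:S(88), P2:S(88), P3:I | bus: BusRd,Flush
[10] P2: store L2 := 24 | P0:I, P1:I, P2:M(24), P3:I | bus: BusRdX,Flush
[11] P3: load  L5 | P0:I, P1:I, P2:I, P3:E(90) | bus: BusRd
[12] P0: store L5 := 41 | P0:M(41), P1:I, P2:I, P3:I | bus: BusRdX
[13] P1: store L6 := 24 | P0:I, P1:M(24), P2:I, P3:I | bus: BusRdX
[14] P0: load  L6 | P0:S(24), P1:S(24), P2:I, P3:I | bus: BusRd,Flush
[15] P1: store L6 := 69 | P0:I, P1:M(69), P2:I, P3:I | bus: BusUpgr
[16] P1: load  L2 | P0:I, P1:S(24), P2:S(24), P3:I | bus: BusRd,Flush
[17] P3: store L2 := 57 | P0:I, P1:I, P2:I, P3:M(57) | bus: BusRdX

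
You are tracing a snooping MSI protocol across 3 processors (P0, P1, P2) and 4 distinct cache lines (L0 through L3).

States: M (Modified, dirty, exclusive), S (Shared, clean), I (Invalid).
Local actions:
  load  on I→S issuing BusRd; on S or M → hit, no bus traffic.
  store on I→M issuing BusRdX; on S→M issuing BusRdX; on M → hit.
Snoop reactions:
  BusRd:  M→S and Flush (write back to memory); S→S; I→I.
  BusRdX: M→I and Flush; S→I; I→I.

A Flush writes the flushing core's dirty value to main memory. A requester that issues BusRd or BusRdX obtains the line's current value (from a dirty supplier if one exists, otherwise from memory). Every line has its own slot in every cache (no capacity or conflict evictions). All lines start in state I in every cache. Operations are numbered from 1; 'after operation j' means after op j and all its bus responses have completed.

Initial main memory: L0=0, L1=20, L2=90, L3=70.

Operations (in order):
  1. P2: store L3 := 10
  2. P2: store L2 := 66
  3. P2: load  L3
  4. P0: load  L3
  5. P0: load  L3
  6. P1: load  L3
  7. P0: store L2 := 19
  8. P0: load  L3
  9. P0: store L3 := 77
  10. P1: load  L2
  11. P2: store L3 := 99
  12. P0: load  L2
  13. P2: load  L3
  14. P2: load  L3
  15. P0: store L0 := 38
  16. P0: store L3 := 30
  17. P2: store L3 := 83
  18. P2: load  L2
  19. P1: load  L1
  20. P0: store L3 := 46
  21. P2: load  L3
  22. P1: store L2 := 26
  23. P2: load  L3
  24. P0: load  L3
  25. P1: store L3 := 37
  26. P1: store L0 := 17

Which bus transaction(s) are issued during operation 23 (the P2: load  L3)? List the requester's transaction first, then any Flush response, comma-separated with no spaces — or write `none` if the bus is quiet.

  op1 P2: store L3 := 10 → I/I/M on L3; bus BusRdX; mem=70
  op2 P2: store L2 := 66 → I/I/M on L2; bus BusRdX; mem=90
  op3 P2: load  L3 → I/I/M on L3; bus (none); mem=70
  op4 P0: load  L3 → S/I/S on L3; bus BusRd Flush; mem=10
  op5 P0: load  L3 → S/I/S on L3; bus (none); mem=10
  op6 P1: load  L3 → S/S/S on L3; bus BusRd; mem=10
  op7 P0: store L2 := 19 → M/I/I on L2; bus BusRdX Flush; mem=66
  op8 P0: load  L3 → S/S/S on L3; bus (none); mem=10
  op9 P0: store L3 := 77 → M/I/I on L3; bus BusRdX; mem=10
  op10 P1: load  L2 → S/S/I on L2; bus BusRd Flush; mem=19
  op11 P2: store L3 := 99 → I/I/M on L3; bus BusRdX Flush; mem=77
  op12 P0: load  L2 → S/S/I on L2; bus (none); mem=19
  op13 P2: load  L3 → I/I/M on L3; bus (none); mem=77
  op14 P2: load  L3 → I/I/M on L3; bus (none); mem=77
  op15 P0: store L0 := 38 → M/I/I on L0; bus BusRdX; mem=0
  op16 P0: store L3 := 30 → M/I/I on L3; bus BusRdX Flush; mem=99
  op17 P2: store L3 := 83 → I/I/M on L3; bus BusRdX Flush; mem=30
  op18 P2: load  L2 → S/S/S on L2; bus BusRd; mem=19
  op19 P1: load  L1 → I/S/I on L1; bus BusRd; mem=20
  op20 P0: store L3 := 46 → M/I/I on L3; bus BusRdX Flush; mem=83
  op21 P2: load  L3 → S/I/S on L3; bus BusRd Flush; mem=46
  op22 P1: store L2 := 26 → I/M/I on L2; bus BusRdX; mem=19
  op23 P2: load  L3 → S/I/S on L3; bus (none); mem=46
  op24 P0: load  L3 → S/I/S on L3; bus (none); mem=46
  op25 P1: store L3 := 37 → I/M/I on L3; bus BusRdX; mem=46
  op26 P1: store L0 := 17 → I/M/I on L0; bus BusRdX Flush; mem=38

bus = none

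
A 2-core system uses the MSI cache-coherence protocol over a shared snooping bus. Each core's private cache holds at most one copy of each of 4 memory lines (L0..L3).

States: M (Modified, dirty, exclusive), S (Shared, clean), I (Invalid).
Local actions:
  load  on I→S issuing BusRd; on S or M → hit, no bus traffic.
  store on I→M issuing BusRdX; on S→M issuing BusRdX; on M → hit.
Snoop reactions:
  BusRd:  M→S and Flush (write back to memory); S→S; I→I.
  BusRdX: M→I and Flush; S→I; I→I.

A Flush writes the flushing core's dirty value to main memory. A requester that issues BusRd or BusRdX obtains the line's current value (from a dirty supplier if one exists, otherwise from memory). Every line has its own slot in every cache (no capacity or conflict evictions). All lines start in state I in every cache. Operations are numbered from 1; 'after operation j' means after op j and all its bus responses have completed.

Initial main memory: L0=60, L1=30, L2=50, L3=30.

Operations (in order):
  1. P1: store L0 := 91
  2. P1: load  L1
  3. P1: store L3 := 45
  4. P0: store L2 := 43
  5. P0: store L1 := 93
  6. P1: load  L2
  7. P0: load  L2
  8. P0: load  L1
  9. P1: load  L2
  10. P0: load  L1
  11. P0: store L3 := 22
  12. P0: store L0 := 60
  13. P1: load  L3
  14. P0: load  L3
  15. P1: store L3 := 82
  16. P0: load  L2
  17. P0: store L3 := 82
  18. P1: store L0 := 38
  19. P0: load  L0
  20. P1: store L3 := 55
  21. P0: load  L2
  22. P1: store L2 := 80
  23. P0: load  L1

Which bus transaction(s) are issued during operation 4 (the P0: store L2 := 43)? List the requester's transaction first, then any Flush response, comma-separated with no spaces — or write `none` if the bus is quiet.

[1] P1: store L0 := 91 | P0:I, P1:M(91) | bus: BusRdX
[2] P1: load  L1 | P0:I, P1:S(30) | bus: BusRd
[3] P1: store L3 := 45 | P0:I, P1:M(45) | bus: BusRdX
[4] P0: store L2 := 43 | P0:M(43), P1:I | bus: BusRdX
[5] P0: store L1 := 93 | P0:M(93), P1:I | bus: BusRdX
[6] P1: load  L2 | P0:S(43), P1:S(43) | bus: BusRd,Flush
[7] P0: load  L2 | P0:S(43), P1:S(43) | bus: none
[8] P0: load  L1 | P0:M(93), P1:I | bus: none
[9] P1: load  L2 | P0:S(43), P1:S(43) | bus: none
[10] P0: load  L1 | P0:M(93), P1:I | bus: none
[11] P0: store L3 := 22 | P0:M(22), P1:I | bus: BusRdX,Flush
[12] P0: store L0 := 60 | P0:M(60), P1:I | bus: BusRdX,Flush
[13] P1: load  L3 | P0:S(22), P1:S(22) | bus: BusRd,Flush
[14] P0: load  L3 | P0:S(22), P1:S(22) | bus: none
[15] P1: store L3 := 82 | P0:I, P1:M(82) | bus: BusRdX
[16] P0: load  L2 | P0:S(43), P1:S(43) | bus: none
[17] P0: store L3 := 82 | P0:M(82), P1:I | bus: BusRdX,Flush
[18] P1: store L0 := 38 | P0:I, P1:M(38) | bus: BusRdX,Flush
[19] P0: load  L0 | P0:S(38), P1:S(38) | bus: BusRd,Flush
[20] P1: store L3 := 55 | P0:I, P1:M(55) | bus: BusRdX,Flush
[21] P0: load  L2 | P0:S(43), P1:S(43) | bus: none
[22] P1: store L2 := 80 | P0:I, P1:M(80) | bus: BusRdX
[23] P0: load  L1 | P0:M(93), P1:I | bus: none

bus = BusRdX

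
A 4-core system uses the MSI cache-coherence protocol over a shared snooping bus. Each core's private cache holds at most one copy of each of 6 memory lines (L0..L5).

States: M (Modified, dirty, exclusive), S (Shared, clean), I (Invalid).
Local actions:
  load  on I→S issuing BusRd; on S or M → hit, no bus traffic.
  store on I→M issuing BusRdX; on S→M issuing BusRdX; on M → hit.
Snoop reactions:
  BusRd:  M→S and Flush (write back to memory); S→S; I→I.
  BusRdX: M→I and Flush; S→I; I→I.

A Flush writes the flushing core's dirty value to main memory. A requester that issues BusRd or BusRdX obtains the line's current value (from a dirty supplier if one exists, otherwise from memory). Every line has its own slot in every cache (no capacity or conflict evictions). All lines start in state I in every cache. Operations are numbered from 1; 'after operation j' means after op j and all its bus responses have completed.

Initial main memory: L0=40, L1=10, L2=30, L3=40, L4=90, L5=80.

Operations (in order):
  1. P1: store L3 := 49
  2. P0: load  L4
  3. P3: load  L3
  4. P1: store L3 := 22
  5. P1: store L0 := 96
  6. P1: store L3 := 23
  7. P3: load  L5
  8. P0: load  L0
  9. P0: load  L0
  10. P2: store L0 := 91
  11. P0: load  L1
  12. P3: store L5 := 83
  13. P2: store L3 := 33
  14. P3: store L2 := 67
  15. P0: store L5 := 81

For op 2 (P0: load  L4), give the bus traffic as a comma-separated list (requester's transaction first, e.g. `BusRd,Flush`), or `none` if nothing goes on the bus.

1. P1: store L3 := 49  bus=[BusRdX]  L3: P0=I P1=M P2=I P3=I  mem[L3]=40
2. P0: load  L4  bus=[BusRd]  L4: P0=S P1=I P2=I P3=I  mem[L4]=90
3. P3: load  L3  bus=[BusRd,Flush]  L3: P0=I P1=S P2=I P3=S  mem[L3]=49
4. P1: store L3 := 22  bus=[BusRdX]  L3: P0=I P1=M P2=I P3=I  mem[L3]=49
5. P1: store L0 := 96  bus=[BusRdX]  L0: P0=I P1=M P2=I P3=I  mem[L0]=40
6. P1: store L3 := 23  bus=[-]  L3: P0=I P1=M P2=I P3=I  mem[L3]=49
7. P3: load  L5  bus=[BusRd]  L5: P0=I P1=I P2=I P3=S  mem[L5]=80
8. P0: load  L0  bus=[BusRd,Flush]  L0: P0=S P1=S P2=I P3=I  mem[L0]=96
9. P0: load  L0  bus=[-]  L0: P0=S P1=S P2=I P3=I  mem[L0]=96
10. P2: store L0 := 91  bus=[BusRdX]  L0: P0=I P1=I P2=M P3=I  mem[L0]=96
11. P0: load  L1  bus=[BusRd]  L1: P0=S P1=I P2=I P3=I  mem[L1]=10
12. P3: store L5 := 83  bus=[BusRdX]  L5: P0=I P1=I P2=I P3=M  mem[L5]=80
13. P2: store L3 := 33  bus=[BusRdX,Flush]  L3: P0=I P1=I P2=M P3=I  mem[L3]=23
14. P3: store L2 := 67  bus=[BusRdX]  L2: P0=I P1=I P2=I P3=M  mem[L2]=30
15. P0: store L5 := 81  bus=[BusRdX,Flush]  L5: P0=M P1=I P2=I P3=I  mem[L5]=83

bus = BusRd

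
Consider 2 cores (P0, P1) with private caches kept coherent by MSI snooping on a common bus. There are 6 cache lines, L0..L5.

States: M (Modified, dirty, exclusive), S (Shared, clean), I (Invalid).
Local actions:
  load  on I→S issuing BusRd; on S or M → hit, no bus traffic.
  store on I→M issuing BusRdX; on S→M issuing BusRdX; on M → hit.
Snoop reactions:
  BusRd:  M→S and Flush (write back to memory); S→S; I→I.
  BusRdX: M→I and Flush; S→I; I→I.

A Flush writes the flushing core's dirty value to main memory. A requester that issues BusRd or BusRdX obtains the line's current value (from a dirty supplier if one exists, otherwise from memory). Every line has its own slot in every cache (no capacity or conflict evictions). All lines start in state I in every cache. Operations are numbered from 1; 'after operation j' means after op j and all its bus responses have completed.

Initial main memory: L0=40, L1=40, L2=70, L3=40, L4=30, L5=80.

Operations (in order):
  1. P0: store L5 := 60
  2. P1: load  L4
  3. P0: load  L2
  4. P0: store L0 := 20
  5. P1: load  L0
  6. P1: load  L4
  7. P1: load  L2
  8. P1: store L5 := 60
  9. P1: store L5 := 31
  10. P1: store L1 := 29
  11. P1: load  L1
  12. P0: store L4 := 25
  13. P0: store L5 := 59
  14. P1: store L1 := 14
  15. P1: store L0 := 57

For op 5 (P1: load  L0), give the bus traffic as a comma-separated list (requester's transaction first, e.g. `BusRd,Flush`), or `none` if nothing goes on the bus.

bus = BusRd,Flush

  op1 P0: store L5 := 60 → M/I on L5; bus BusRdX; mem=80
  op2 P1: load  L4 → I/S on L4; bus BusRd; mem=30
  op3 P0: load  L2 → S/I on L2; bus BusRd; mem=70
  op4 P0: store L0 := 20 → M/I on L0; bus BusRdX; mem=40
  op5 P1: load  L0 → S/S on L0; bus BusRd Flush; mem=20
  op6 P1: load  L4 → I/S on L4; bus (none); mem=30
  op7 P1: load  L2 → S/S on L2; bus BusRd; mem=70
  op8 P1: store L5 := 60 → I/M on L5; bus BusRdX Flush; mem=60
  op9 P1: store L5 := 31 → I/M on L5; bus (none); mem=60
  op10 P1: store L1 := 29 → I/M on L1; bus BusRdX; mem=40
  op11 P1: load  L1 → I/M on L1; bus (none); mem=40
  op12 P0: store L4 := 25 → M/I on L4; bus BusRdX; mem=30
  op13 P0: store L5 := 59 → M/I on L5; bus BusRdX Flush; mem=31
  op14 P1: store L1 := 14 → I/M on L1; bus (none); mem=40
  op15 P1: store L0 := 57 → I/M on L0; bus BusRdX; mem=20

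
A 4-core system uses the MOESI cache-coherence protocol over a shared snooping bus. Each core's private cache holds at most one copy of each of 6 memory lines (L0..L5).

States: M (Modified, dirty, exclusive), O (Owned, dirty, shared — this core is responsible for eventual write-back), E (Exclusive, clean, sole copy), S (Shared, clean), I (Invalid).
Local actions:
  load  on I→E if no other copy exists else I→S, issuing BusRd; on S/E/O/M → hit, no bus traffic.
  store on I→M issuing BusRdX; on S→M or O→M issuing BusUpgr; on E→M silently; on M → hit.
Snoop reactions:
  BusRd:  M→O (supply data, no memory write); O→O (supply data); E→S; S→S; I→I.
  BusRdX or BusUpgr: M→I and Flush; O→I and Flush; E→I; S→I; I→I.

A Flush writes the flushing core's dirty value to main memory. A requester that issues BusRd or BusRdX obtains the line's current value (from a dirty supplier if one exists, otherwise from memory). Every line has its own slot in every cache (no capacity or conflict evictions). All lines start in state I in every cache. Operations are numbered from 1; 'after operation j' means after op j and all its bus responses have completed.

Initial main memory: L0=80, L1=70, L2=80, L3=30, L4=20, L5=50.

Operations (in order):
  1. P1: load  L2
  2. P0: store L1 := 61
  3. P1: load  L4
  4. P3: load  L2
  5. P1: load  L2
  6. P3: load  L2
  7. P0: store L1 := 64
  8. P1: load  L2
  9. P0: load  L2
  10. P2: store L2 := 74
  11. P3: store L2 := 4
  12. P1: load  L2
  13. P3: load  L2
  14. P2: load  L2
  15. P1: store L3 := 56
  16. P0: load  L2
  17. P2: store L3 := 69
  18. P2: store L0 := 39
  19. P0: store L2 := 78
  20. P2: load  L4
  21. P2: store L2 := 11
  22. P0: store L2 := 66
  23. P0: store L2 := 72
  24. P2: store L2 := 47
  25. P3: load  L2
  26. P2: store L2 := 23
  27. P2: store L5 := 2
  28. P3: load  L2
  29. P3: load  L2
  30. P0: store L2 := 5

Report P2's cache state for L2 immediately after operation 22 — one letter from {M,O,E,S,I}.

1. P1: load  L2  bus=[BusRd]  L2: P0=I P1=E P2=I P3=I  mem[L2]=80
2. P0: store L1 := 61  bus=[BusRdX]  L1: P0=M P1=I P2=I P3=I  mem[L1]=70
3. P1: load  L4  bus=[BusRd]  L4: P0=I P1=E P2=I P3=I  mem[L4]=20
4. P3: load  L2  bus=[BusRd]  L2: P0=I P1=S P2=I P3=S  mem[L2]=80
5. P1: load  L2  bus=[-]  L2: P0=I P1=S P2=I P3=S  mem[L2]=80
6. P3: load  L2  bus=[-]  L2: P0=I P1=S P2=I P3=S  mem[L2]=80
7. P0: store L1 := 64  bus=[-]  L1: P0=M P1=I P2=I P3=I  mem[L1]=70
8. P1: load  L2  bus=[-]  L2: P0=I P1=S P2=I P3=S  mem[L2]=80
9. P0: load  L2  bus=[BusRd]  L2: P0=S P1=S P2=I P3=S  mem[L2]=80
10. P2: store L2 := 74  bus=[BusRdX]  L2: P0=I P1=I P2=M P3=I  mem[L2]=80
11. P3: store L2 := 4  bus=[BusRdX,Flush]  L2: P0=I P1=I P2=I P3=M  mem[L2]=74
12. P1: load  L2  bus=[BusRd]  L2: P0=I P1=S P2=I P3=O  mem[L2]=74
13. P3: load  L2  bus=[-]  L2: P0=I P1=S P2=I P3=O  mem[L2]=74
14. P2: load  L2  bus=[BusRd]  L2: P0=I P1=S P2=S P3=O  mem[L2]=74
15. P1: store L3 := 56  bus=[BusRdX]  L3: P0=I P1=M P2=I P3=I  mem[L3]=30
16. P0: load  L2  bus=[BusRd]  L2: P0=S P1=S P2=S P3=O  mem[L2]=74
17. P2: store L3 := 69  bus=[BusRdX,Flush]  L3: P0=I P1=I P2=M P3=I  mem[L3]=56
18. P2: store L0 := 39  bus=[BusRdX]  L0: P0=I P1=I P2=M P3=I  mem[L0]=80
19. P0: store L2 := 78  bus=[BusUpgr,Flush]  L2: P0=M P1=I P2=I P3=I  mem[L2]=4
20. P2: load  L4  bus=[BusRd]  L4: P0=I P1=S P2=S P3=I  mem[L4]=20
21. P2: store L2 := 11  bus=[BusRdX,Flush]  L2: P0=I P1=I P2=M P3=I  mem[L2]=78
22. P0: store L2 := 66  bus=[BusRdX,Flush]  L2: P0=M P1=I P2=I P3=I  mem[L2]=11
23. P0: store L2 := 72  bus=[-]  L2: P0=M P1=I P2=I P3=I  mem[L2]=11
24. P2: store L2 := 47  bus=[BusRdX,Flush]  L2: P0=I P1=I P2=M P3=I  mem[L2]=72
25. P3: load  L2  bus=[BusRd]  L2: P0=I P1=I P2=O P3=S  mem[L2]=72
26. P2: store L2 := 23  bus=[BusUpgr]  L2: P0=I P1=I P2=M P3=I  mem[L2]=72
27. P2: store L5 := 2  bus=[BusRdX]  L5: P0=I P1=I P2=M P3=I  mem[L5]=50
28. P3: load  L2  bus=[BusRd]  L2: P0=I P1=I P2=O P3=S  mem[L2]=72
29. P3: load  L2  bus=[-]  L2: P0=I P1=I P2=O P3=S  mem[L2]=72
30. P0: store L2 := 5  bus=[BusRdX,Flush]  L2: P0=M P1=I P2=I P3=I  mem[L2]=23

state = I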